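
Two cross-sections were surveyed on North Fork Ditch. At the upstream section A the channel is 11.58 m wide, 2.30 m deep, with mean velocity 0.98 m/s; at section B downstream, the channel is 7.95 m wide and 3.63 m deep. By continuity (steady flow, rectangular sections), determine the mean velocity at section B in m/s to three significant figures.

0.904 m/s

Q = A₁V₁ = (11.58×2.30) × 0.98 = 26.10 m³/s
A₂ = 7.95 × 3.63 = 28.86 m²
V₂ = Q/A₂ = 26.10/28.86 = 0.9045 m/s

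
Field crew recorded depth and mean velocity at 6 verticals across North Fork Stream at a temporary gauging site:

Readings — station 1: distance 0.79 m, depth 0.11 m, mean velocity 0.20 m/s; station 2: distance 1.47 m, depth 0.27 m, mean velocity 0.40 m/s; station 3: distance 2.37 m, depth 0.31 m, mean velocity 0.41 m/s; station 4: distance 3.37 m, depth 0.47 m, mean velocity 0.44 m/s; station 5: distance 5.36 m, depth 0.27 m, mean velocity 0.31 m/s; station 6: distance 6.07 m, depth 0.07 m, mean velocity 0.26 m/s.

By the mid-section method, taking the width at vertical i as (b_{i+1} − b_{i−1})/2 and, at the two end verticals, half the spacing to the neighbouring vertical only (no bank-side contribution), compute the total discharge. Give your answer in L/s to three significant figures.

642 L/s

w_1 = (1.47 − 0.79)/2 = 0.34 m; q_1 = 0.20 × 0.11 × 0.34 = 0.007480 m³/s
w_2 = (2.37 − 0.79)/2 = 0.79 m; q_2 = 0.40 × 0.27 × 0.79 = 0.08532 m³/s
w_3 = (3.37 − 1.47)/2 = 0.95 m; q_3 = 0.41 × 0.31 × 0.95 = 0.1207 m³/s
w_4 = (5.36 − 2.37)/2 = 1.495 m; q_4 = 0.44 × 0.47 × 1.495 = 0.3092 m³/s
w_5 = (6.07 − 3.37)/2 = 1.35 m; q_5 = 0.31 × 0.27 × 1.35 = 0.1130 m³/s
w_6 = (6.07 − 5.36)/2 = 0.355 m; q_6 = 0.26 × 0.07 × 0.355 = 0.006461 m³/s
Q = Σ qᵢ = 0.6422 m³/s
= 0.6422 × 1000 = 642.2 L/s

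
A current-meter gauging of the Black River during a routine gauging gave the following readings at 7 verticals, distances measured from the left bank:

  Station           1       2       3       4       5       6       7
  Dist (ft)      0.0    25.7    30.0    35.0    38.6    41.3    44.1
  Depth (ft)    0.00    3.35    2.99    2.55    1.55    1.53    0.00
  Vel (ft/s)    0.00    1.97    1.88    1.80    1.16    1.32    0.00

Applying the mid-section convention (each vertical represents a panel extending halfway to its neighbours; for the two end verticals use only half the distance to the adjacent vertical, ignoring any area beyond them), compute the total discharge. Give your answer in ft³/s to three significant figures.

w_2 = (30.0 − 0.0)/2 = 15 ft; q_2 = 1.97 × 3.35 × 15 = 98.99 ft³/s
w_3 = (35.0 − 25.7)/2 = 4.65 ft; q_3 = 1.88 × 2.99 × 4.65 = 26.14 ft³/s
w_4 = (38.6 − 30.0)/2 = 4.3 ft; q_4 = 1.80 × 2.55 × 4.3 = 19.74 ft³/s
w_5 = (41.3 − 35.0)/2 = 3.15 ft; q_5 = 1.16 × 1.55 × 3.15 = 5.664 ft³/s
w_6 = (44.1 − 38.6)/2 = 2.75 ft; q_6 = 1.32 × 1.53 × 2.75 = 5.554 ft³/s
Stations 1, 7 contribute zero (depth or velocity is 0).
Q = Σ qᵢ = 156.1 ft³/s

156 ft³/s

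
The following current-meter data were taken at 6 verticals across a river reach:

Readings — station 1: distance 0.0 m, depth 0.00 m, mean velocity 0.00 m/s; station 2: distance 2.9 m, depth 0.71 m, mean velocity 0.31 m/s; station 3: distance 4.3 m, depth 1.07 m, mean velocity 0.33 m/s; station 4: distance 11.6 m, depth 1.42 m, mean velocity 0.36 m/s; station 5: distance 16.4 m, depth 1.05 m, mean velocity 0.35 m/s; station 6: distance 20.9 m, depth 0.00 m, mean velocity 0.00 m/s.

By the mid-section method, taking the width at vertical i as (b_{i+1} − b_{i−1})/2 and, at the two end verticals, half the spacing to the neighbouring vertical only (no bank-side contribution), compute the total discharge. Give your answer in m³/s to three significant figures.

w_2 = (4.3 − 0.0)/2 = 2.15 m; q_2 = 0.31 × 0.71 × 2.15 = 0.4732 m³/s
w_3 = (11.6 − 2.9)/2 = 4.35 m; q_3 = 0.33 × 1.07 × 4.35 = 1.536 m³/s
w_4 = (16.4 − 4.3)/2 = 6.05 m; q_4 = 0.36 × 1.42 × 6.05 = 3.093 m³/s
w_5 = (20.9 − 11.6)/2 = 4.65 m; q_5 = 0.35 × 1.05 × 4.65 = 1.709 m³/s
Stations 1, 6 contribute zero (depth or velocity is 0).
Q = Σ qᵢ = 6.811 m³/s

6.81 m³/s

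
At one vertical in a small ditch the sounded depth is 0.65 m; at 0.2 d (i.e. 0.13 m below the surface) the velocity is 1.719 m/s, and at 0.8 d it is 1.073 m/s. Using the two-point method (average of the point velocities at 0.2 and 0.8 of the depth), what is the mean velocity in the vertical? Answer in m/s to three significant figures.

1.40 m/s

v̄ = (1.719 + 1.073) / 2 = 1.396 m/s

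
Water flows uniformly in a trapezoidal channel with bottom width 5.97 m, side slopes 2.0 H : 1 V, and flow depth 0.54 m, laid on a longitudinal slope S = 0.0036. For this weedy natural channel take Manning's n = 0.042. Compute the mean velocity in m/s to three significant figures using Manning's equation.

A = (b + z·y)·y = (5.97 + 2.0×0.54)×0.54 = 3.807 m²
P = b + 2y√(1+z²) = 5.97 + 2×0.54×√(1+2.0²) = 8.385 m
R = A/P = 3.807/8.385 = 0.4540 m
Q = (1/n)·A·R^(2/3)·S^(1/2) = (1/0.042) × 3.807 × 0.4540^(2/3) × 0.0036^(1/2) = 3.213 m³/s
V = Q/A = 3.213/3.807 = 0.8439 m/s

0.844 m/s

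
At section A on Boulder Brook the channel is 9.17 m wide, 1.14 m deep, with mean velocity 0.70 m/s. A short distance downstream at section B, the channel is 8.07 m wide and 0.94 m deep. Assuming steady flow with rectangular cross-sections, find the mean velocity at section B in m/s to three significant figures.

0.965 m/s

Q = A₁V₁ = (9.17×1.14) × 0.70 = 7.318 m³/s
A₂ = 8.07 × 0.94 = 7.586 m²
V₂ = Q/A₂ = 7.318/7.586 = 0.9647 m/s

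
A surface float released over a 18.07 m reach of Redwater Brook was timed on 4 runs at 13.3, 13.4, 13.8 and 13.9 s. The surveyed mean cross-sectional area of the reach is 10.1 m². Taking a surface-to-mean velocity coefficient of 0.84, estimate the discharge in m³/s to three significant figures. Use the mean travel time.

t̄ = (13.3 + 13.4 + 13.8 + 13.9) / 4 = 13.6 s
v_surface = L / t̄ = 18.07 / 13.6 = 1.329 m/s
v_mean = 0.84 × 1.329 = 1.116 m/s
Q = A × v_mean = 10.1 × 1.116 = 11.27 m³/s

11.3 m³/s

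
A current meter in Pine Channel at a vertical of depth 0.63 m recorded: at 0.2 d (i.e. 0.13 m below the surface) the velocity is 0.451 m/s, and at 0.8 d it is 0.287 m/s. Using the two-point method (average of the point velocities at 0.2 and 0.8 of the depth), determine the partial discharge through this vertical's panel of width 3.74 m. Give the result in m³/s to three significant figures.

v̄ = (0.451 + 0.287) / 2 = 0.3690 m/s
q = v̄ × d × w = 0.3690 × 0.63 × 3.74 = 0.8694 m³/s

0.869 m³/s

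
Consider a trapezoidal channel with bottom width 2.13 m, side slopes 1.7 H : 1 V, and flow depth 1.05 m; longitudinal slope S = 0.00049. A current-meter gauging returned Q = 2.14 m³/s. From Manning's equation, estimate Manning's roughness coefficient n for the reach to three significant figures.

A = (b + z·y)·y = (2.13 + 1.7×1.05)×1.05 = 4.111 m²
P = b + 2y√(1+z²) = 2.13 + 2×1.05×√(1+1.7²) = 6.272 m
R = A/P = 4.111/6.272 = 0.6554 m
n = (1/Q)·A·R^(2/3)·S^(1/2) = (1/2.14) × 4.111 × 0.7545 × 0.02214 = 0.03208

0.0321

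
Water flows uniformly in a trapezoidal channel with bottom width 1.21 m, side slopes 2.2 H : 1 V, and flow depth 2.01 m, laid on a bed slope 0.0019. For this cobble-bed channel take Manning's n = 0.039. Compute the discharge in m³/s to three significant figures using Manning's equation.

A = (b + z·y)·y = (1.21 + 2.2×2.01)×2.01 = 11.32 m²
P = b + 2y√(1+z²) = 1.21 + 2×2.01×√(1+2.2²) = 10.92 m
R = A/P = 11.32/10.92 = 1.036 m
Q = (1/n)·A·R^(2/3)·S^(1/2) = (1/0.039) × 11.32 × 1.036^(2/3) × 0.0019^(1/2) = 12.96 m³/s

13.0 m³/s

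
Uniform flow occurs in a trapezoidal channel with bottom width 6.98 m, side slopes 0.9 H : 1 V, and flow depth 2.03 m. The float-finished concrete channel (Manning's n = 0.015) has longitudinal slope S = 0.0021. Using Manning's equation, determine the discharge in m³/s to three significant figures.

69.5 m³/s

A = (b + z·y)·y = (6.98 + 0.9×2.03)×2.03 = 17.88 m²
P = b + 2y√(1+z²) = 6.98 + 2×2.03×√(1+0.9²) = 12.44 m
R = A/P = 17.88/12.44 = 1.437 m
Q = (1/n)·A·R^(2/3)·S^(1/2) = (1/0.015) × 17.88 × 1.437^(2/3) × 0.0021^(1/2) = 69.55 m³/s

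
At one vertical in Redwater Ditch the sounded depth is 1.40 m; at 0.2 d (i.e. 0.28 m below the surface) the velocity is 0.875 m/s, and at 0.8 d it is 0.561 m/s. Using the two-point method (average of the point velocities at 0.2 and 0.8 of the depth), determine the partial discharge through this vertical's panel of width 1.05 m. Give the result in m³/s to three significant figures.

v̄ = (0.875 + 0.561) / 2 = 0.7180 m/s
q = v̄ × d × w = 0.7180 × 1.40 × 1.05 = 1.055 m³/s

1.06 m³/s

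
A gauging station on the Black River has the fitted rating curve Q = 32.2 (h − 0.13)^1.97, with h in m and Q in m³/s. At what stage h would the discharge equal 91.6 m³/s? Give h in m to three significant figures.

h − h₀ = (Q/C)^(1/b) = (91.6/32.2)^(1/1.97) = 1.700 m
h = 0.13 + 1.700 = 1.830 m

1.83 m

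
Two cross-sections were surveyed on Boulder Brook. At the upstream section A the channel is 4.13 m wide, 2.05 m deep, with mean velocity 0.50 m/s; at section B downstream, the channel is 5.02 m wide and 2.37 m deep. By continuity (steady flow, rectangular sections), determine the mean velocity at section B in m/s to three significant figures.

0.356 m/s

Q = A₁V₁ = (4.13×2.05) × 0.50 = 4.233 m³/s
A₂ = 5.02 × 2.37 = 11.90 m²
V₂ = Q/A₂ = 4.233/11.90 = 0.3558 m/s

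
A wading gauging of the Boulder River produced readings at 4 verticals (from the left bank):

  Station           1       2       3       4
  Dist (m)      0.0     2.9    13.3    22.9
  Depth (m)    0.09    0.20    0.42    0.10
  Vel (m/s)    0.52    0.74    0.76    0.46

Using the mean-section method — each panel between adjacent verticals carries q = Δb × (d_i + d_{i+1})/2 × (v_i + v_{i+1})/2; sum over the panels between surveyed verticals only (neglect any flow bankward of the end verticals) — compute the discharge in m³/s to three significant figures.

Panel 1-2: Δb = 2.9 m, d̄ = (0.09+0.20)/2 = 0.145, v̄ = (0.52+0.74)/2 = 0.63 → q = 2.9×0.145×0.63 = 0.2649 m³/s
Panel 2-3: Δb = 10.4 m, d̄ = (0.20+0.42)/2 = 0.31, v̄ = (0.74+0.76)/2 = 0.75 → q = 10.4×0.31×0.75 = 2.418 m³/s
Panel 3-4: Δb = 9.6 m, d̄ = (0.42+0.10)/2 = 0.26, v̄ = (0.76+0.46)/2 = 0.61 → q = 9.6×0.26×0.61 = 1.523 m³/s
Q = Σ q = 4.205 m³/s

4.21 m³/s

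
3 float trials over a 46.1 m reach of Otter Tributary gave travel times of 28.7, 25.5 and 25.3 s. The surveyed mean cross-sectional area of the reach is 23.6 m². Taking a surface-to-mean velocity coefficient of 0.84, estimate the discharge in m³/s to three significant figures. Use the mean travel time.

34.5 m³/s

t̄ = (28.7 + 25.5 + 25.3) / 3 = 26.5 s
v_surface = L / t̄ = 46.1 / 26.5 = 1.740 m/s
v_mean = 0.84 × 1.740 = 1.461 m/s
Q = A × v_mean = 23.6 × 1.461 = 34.49 m³/s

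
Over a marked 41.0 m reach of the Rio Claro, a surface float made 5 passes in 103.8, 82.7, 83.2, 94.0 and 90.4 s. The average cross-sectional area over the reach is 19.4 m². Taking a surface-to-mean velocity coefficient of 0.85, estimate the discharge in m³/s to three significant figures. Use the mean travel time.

7.44 m³/s

t̄ = (103.8 + 82.7 + 83.2 + 94.0 + 90.4) / 5 = 90.82 s
v_surface = L / t̄ = 41.0 / 90.82 = 0.4514 m/s
v_mean = 0.85 × 0.4514 = 0.3837 m/s
Q = A × v_mean = 19.4 × 0.3837 = 7.444 m³/s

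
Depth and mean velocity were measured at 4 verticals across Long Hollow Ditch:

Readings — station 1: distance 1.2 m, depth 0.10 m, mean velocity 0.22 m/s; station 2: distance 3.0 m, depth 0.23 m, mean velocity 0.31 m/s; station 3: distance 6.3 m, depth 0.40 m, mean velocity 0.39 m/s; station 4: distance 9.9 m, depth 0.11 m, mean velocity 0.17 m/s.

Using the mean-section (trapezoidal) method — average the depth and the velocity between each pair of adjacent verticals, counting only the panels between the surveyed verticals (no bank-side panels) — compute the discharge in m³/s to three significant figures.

Panel 1-2: Δb = 1.8 m, d̄ = (0.10+0.23)/2 = 0.165, v̄ = (0.22+0.31)/2 = 0.265 → q = 1.8×0.165×0.265 = 0.07871 m³/s
Panel 2-3: Δb = 3.3 m, d̄ = (0.23+0.40)/2 = 0.315, v̄ = (0.31+0.39)/2 = 0.35 → q = 3.3×0.315×0.35 = 0.3638 m³/s
Panel 3-4: Δb = 3.6 m, d̄ = (0.40+0.11)/2 = 0.255, v̄ = (0.39+0.17)/2 = 0.28 → q = 3.6×0.255×0.28 = 0.2570 m³/s
Q = Σ q = 0.6996 m³/s

0.700 m³/s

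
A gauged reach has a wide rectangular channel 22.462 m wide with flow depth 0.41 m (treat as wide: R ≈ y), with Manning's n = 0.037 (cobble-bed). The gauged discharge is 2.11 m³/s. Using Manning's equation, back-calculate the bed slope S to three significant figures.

A = b·y = 22.462 × 0.41 = 9.209 m²
Wide channel: R ≈ y = 0.41 m
S = (Q·n / (1·A·R^(2/3)))² = (2.11×0.037 / (1×9.209×0.5519))² = 0.0002359

0.000236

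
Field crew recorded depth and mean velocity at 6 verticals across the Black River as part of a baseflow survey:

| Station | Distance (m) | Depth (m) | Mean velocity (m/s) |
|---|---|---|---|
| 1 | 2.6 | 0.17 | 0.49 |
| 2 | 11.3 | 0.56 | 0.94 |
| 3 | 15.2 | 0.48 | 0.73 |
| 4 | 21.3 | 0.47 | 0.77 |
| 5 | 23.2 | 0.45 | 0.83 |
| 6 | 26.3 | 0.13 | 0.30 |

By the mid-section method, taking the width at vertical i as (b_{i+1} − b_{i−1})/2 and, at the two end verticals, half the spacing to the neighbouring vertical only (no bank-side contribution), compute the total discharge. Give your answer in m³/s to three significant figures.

w_1 = (11.3 − 2.6)/2 = 4.35 m; q_1 = 0.49 × 0.17 × 4.35 = 0.3624 m³/s
w_2 = (15.2 − 2.6)/2 = 6.3 m; q_2 = 0.94 × 0.56 × 6.3 = 3.316 m³/s
w_3 = (21.3 − 11.3)/2 = 5 m; q_3 = 0.73 × 0.48 × 5 = 1.752 m³/s
w_4 = (23.2 − 15.2)/2 = 4 m; q_4 = 0.77 × 0.47 × 4 = 1.448 m³/s
w_5 = (26.3 − 21.3)/2 = 2.5 m; q_5 = 0.83 × 0.45 × 2.5 = 0.9338 m³/s
w_6 = (26.3 − 23.2)/2 = 1.55 m; q_6 = 0.30 × 0.13 × 1.55 = 0.06045 m³/s
Q = Σ qᵢ = 7.872 m³/s

7.87 m³/s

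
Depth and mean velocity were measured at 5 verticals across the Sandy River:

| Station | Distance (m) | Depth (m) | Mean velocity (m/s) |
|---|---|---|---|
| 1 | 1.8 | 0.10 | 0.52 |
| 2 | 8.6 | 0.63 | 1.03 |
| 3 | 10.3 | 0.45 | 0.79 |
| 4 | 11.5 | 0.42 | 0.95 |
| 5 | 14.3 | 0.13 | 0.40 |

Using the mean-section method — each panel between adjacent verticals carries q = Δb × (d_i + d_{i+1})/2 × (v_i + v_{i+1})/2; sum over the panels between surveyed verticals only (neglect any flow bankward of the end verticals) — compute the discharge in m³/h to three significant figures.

13400 m³/h

Panel 1-2: Δb = 6.8 m, d̄ = (0.10+0.63)/2 = 0.365, v̄ = (0.52+1.03)/2 = 0.775 → q = 6.8×0.365×0.775 = 1.924 m³/s
Panel 2-3: Δb = 1.7 m, d̄ = (0.63+0.45)/2 = 0.54, v̄ = (1.03+0.79)/2 = 0.91 → q = 1.7×0.54×0.91 = 0.8354 m³/s
Panel 3-4: Δb = 1.2 m, d̄ = (0.45+0.42)/2 = 0.435, v̄ = (0.79+0.95)/2 = 0.87 → q = 1.2×0.435×0.87 = 0.4541 m³/s
Panel 4-5: Δb = 2.8 m, d̄ = (0.42+0.13)/2 = 0.275, v̄ = (0.95+0.40)/2 = 0.675 → q = 2.8×0.275×0.675 = 0.5198 m³/s
Q = Σ q = 3.733 m³/s
= 3.733 × 3600 = 13440 m³/h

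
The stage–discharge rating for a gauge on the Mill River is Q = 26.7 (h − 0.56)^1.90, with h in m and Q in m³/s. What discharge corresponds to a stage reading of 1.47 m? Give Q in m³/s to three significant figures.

22.3 m³/s

Q = 26.7 × (1.47 − 0.56)^1.90 = 26.7 × 0.91^1.90 = 22.32 m³/s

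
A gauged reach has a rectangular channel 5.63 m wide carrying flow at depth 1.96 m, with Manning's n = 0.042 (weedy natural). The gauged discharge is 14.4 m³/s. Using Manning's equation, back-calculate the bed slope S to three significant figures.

A = b·y = 5.63 × 1.96 = 11.03 m²
P = b + 2y = 5.63 + 2×1.96 = 9.550 m
R = A/P = 11.03/9.550 = 1.155 m
S = (Q·n / (1·A·R^(2/3)))² = (14.4×0.042 / (1×11.03×1.101))² = 0.002477

0.00248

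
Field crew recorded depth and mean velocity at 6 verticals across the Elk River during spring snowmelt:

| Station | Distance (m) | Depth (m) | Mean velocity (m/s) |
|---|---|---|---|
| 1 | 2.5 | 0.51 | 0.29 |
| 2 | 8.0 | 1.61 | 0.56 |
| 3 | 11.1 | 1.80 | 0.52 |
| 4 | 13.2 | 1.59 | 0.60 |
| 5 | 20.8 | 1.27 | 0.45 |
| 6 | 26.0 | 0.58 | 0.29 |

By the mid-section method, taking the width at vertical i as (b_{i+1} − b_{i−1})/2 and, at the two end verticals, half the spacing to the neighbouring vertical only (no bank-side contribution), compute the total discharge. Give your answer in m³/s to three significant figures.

w_1 = (8.0 − 2.5)/2 = 2.75 m; q_1 = 0.29 × 0.51 × 2.75 = 0.4067 m³/s
w_2 = (11.1 − 2.5)/2 = 4.3 m; q_2 = 0.56 × 1.61 × 4.3 = 3.877 m³/s
w_3 = (13.2 − 8.0)/2 = 2.6 m; q_3 = 0.52 × 1.80 × 2.6 = 2.434 m³/s
w_4 = (20.8 − 11.1)/2 = 4.85 m; q_4 = 0.60 × 1.59 × 4.85 = 4.627 m³/s
w_5 = (26.0 − 13.2)/2 = 6.4 m; q_5 = 0.45 × 1.27 × 6.4 = 3.658 m³/s
w_6 = (26.0 − 20.8)/2 = 2.6 m; q_6 = 0.29 × 0.58 × 2.6 = 0.4373 m³/s
Q = Σ qᵢ = 15.44 m³/s

15.4 m³/s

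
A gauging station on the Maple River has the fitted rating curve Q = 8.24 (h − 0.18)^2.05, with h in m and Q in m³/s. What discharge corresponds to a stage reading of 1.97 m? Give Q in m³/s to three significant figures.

Q = 8.24 × (1.97 − 0.18)^2.05 = 8.24 × 1.79^2.05 = 27.18 m³/s

27.2 m³/s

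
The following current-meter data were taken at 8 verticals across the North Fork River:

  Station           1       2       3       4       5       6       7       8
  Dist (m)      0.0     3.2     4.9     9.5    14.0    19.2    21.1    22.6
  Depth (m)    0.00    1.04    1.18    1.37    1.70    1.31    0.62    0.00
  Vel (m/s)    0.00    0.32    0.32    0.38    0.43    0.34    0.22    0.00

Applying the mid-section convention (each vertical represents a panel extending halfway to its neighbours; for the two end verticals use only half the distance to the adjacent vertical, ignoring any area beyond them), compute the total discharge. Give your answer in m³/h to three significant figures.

35000 m³/h

w_2 = (4.9 − 0.0)/2 = 2.45 m; q_2 = 0.32 × 1.04 × 2.45 = 0.8154 m³/s
w_3 = (9.5 − 3.2)/2 = 3.15 m; q_3 = 0.32 × 1.18 × 3.15 = 1.189 m³/s
w_4 = (14.0 − 4.9)/2 = 4.55 m; q_4 = 0.38 × 1.37 × 4.55 = 2.369 m³/s
w_5 = (19.2 − 9.5)/2 = 4.85 m; q_5 = 0.43 × 1.70 × 4.85 = 3.545 m³/s
w_6 = (21.1 − 14.0)/2 = 3.55 m; q_6 = 0.34 × 1.31 × 3.55 = 1.581 m³/s
w_7 = (22.6 − 19.2)/2 = 1.7 m; q_7 = 0.22 × 0.62 × 1.7 = 0.2319 m³/s
Stations 1, 8 contribute zero (depth or velocity is 0).
Q = Σ qᵢ = 9.732 m³/s
= 9.732 × 3600 = 35030 m³/h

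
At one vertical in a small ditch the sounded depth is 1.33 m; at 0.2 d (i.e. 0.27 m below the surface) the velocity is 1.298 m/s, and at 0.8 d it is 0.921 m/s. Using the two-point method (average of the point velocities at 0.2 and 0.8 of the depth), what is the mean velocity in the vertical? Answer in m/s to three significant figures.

v̄ = (1.298 + 0.921) / 2 = 1.110 m/s

1.11 m/s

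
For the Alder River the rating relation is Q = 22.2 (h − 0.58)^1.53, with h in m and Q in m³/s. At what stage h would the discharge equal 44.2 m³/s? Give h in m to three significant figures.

2.15 m

h − h₀ = (Q/C)^(1/b) = (44.2/22.2)^(1/1.53) = 1.568 m
h = 0.58 + 1.568 = 2.148 m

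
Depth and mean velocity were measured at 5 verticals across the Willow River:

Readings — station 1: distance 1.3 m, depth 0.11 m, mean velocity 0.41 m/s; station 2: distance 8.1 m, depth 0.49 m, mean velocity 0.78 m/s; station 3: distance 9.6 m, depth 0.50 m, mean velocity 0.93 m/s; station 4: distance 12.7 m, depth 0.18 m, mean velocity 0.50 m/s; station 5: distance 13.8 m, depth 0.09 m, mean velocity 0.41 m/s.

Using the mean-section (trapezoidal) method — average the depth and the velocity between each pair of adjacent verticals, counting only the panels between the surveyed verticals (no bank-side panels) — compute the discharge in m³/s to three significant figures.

Panel 1-2: Δb = 6.8 m, d̄ = (0.11+0.49)/2 = 0.3, v̄ = (0.41+0.78)/2 = 0.595 → q = 6.8×0.3×0.595 = 1.214 m³/s
Panel 2-3: Δb = 1.5 m, d̄ = (0.49+0.50)/2 = 0.495, v̄ = (0.78+0.93)/2 = 0.855 → q = 1.5×0.495×0.855 = 0.6348 m³/s
Panel 3-4: Δb = 3.1 m, d̄ = (0.50+0.18)/2 = 0.34, v̄ = (0.93+0.50)/2 = 0.715 → q = 3.1×0.34×0.715 = 0.7536 m³/s
Panel 4-5: Δb = 1.1 m, d̄ = (0.18+0.09)/2 = 0.135, v̄ = (0.50+0.41)/2 = 0.455 → q = 1.1×0.135×0.455 = 0.06757 m³/s
Q = Σ q = 2.670 m³/s

2.67 m³/s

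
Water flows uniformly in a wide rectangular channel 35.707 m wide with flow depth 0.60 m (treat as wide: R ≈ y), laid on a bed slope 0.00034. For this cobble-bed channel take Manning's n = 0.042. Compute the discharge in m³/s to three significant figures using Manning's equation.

A = b·y = 35.707 × 0.60 = 21.42 m²
Wide channel: R ≈ y = 0.60 m
Q = (1/n)·A·R^(2/3)·S^(1/2) = (1/0.042) × 21.42 × 0.6000^(2/3) × 0.00034^(1/2) = 6.691 m³/s

6.69 m³/s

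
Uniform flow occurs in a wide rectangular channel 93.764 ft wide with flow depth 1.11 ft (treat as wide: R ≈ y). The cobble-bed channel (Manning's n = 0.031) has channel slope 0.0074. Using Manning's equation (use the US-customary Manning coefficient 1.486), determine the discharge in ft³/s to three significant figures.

A = b·y = 93.764 × 1.11 = 104.1 ft²
Wide channel: R ≈ y = 1.11 ft
Q = (1.486/n)·A·R^(2/3)·S^(1/2) = (1.486/0.031) × 104.1 × 1.110^(2/3) × 0.0074^(1/2) = 460.1 ft³/s

460 ft³/s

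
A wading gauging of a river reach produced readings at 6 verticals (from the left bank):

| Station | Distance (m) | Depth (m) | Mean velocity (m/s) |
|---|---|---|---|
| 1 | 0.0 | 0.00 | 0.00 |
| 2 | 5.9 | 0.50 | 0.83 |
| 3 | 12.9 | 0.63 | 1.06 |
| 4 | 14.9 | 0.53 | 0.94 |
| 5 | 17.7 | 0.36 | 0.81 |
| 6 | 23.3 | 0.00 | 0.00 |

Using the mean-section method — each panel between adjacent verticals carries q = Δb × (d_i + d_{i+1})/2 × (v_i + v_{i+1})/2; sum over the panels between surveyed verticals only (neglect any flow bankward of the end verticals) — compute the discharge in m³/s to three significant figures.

7.01 m³/s

Panel 1-2: Δb = 5.9 m, d̄ = (0.00+0.50)/2 = 0.25, v̄ = (0.00+0.83)/2 = 0.415 → q = 5.9×0.25×0.415 = 0.6121 m³/s
Panel 2-3: Δb = 7 m, d̄ = (0.50+0.63)/2 = 0.565, v̄ = (0.83+1.06)/2 = 0.945 → q = 7×0.565×0.945 = 3.737 m³/s
Panel 3-4: Δb = 2 m, d̄ = (0.63+0.53)/2 = 0.58, v̄ = (1.06+0.94)/2 = 1 → q = 2×0.58×1 = 1.160 m³/s
Panel 4-5: Δb = 2.8 m, d̄ = (0.53+0.36)/2 = 0.445, v̄ = (0.94+0.81)/2 = 0.875 → q = 2.8×0.445×0.875 = 1.090 m³/s
Panel 5-6: Δb = 5.6 m, d̄ = (0.36+0.00)/2 = 0.18, v̄ = (0.81+0.00)/2 = 0.405 → q = 5.6×0.18×0.405 = 0.4082 m³/s
Q = Σ q = 7.008 m³/s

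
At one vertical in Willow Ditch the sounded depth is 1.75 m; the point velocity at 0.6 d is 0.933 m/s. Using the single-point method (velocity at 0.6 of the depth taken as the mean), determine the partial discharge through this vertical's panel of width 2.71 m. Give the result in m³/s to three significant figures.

4.42 m³/s

v̄ = v₀.₆ = 0.933 m/s
q = v̄ × d × w = 0.9330 × 1.75 × 2.71 = 4.425 m³/s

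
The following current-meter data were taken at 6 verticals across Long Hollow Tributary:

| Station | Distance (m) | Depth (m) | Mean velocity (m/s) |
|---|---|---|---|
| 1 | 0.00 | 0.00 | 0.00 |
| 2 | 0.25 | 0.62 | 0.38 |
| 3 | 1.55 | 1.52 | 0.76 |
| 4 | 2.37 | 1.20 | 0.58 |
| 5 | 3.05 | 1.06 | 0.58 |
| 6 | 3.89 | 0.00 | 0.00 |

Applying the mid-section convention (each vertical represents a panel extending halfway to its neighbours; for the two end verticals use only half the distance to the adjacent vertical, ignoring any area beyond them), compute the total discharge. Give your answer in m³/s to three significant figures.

2.40 m³/s

w_2 = (1.55 − 0.00)/2 = 0.775 m; q_2 = 0.38 × 0.62 × 0.775 = 0.1826 m³/s
w_3 = (2.37 − 0.25)/2 = 1.06 m; q_3 = 0.76 × 1.52 × 1.06 = 1.225 m³/s
w_4 = (3.05 − 1.55)/2 = 0.75 m; q_4 = 0.58 × 1.20 × 0.75 = 0.5220 m³/s
w_5 = (3.89 − 2.37)/2 = 0.76 m; q_5 = 0.58 × 1.06 × 0.76 = 0.4672 m³/s
Stations 1, 6 contribute zero (depth or velocity is 0).
Q = Σ qᵢ = 2.396 m³/s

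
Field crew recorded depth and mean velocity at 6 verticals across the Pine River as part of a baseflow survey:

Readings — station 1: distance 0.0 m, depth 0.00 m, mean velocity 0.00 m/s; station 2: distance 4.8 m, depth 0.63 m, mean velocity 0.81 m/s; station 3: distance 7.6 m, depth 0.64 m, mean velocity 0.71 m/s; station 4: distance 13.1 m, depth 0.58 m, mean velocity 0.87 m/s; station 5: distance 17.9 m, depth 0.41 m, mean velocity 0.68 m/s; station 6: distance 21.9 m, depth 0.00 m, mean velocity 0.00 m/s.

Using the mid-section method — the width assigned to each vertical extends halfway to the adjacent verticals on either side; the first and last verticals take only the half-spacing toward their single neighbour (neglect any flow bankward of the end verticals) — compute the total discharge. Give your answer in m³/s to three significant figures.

w_2 = (7.6 − 0.0)/2 = 3.8 m; q_2 = 0.81 × 0.63 × 3.8 = 1.939 m³/s
w_3 = (13.1 − 4.8)/2 = 4.15 m; q_3 = 0.71 × 0.64 × 4.15 = 1.886 m³/s
w_4 = (17.9 − 7.6)/2 = 5.15 m; q_4 = 0.87 × 0.58 × 5.15 = 2.599 m³/s
w_5 = (21.9 − 13.1)/2 = 4.4 m; q_5 = 0.68 × 0.41 × 4.4 = 1.227 m³/s
Stations 1, 6 contribute zero (depth or velocity is 0).
Q = Σ qᵢ = 7.650 m³/s

7.65 m³/s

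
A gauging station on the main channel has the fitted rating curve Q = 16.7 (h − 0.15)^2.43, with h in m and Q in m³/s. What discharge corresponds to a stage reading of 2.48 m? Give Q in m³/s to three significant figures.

130 m³/s

Q = 16.7 × (2.48 − 0.15)^2.43 = 16.7 × 2.33^2.43 = 130.4 m³/s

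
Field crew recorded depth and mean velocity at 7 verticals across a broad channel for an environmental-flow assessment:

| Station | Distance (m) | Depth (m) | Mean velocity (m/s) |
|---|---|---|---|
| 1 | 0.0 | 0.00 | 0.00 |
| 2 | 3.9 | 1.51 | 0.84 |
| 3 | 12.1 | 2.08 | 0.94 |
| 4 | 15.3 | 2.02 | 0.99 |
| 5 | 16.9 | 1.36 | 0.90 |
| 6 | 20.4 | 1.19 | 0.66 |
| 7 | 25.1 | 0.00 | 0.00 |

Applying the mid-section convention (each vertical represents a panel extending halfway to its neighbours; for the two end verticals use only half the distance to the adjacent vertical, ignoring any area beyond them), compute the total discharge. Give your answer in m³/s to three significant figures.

30.0 m³/s

w_2 = (12.1 − 0.0)/2 = 6.05 m; q_2 = 0.84 × 1.51 × 6.05 = 7.674 m³/s
w_3 = (15.3 − 3.9)/2 = 5.7 m; q_3 = 0.94 × 2.08 × 5.7 = 11.14 m³/s
w_4 = (16.9 − 12.1)/2 = 2.4 m; q_4 = 0.99 × 2.02 × 2.4 = 4.800 m³/s
w_5 = (20.4 − 15.3)/2 = 2.55 m; q_5 = 0.90 × 1.36 × 2.55 = 3.121 m³/s
w_6 = (25.1 − 16.9)/2 = 4.1 m; q_6 = 0.66 × 1.19 × 4.1 = 3.220 m³/s
Stations 1, 7 contribute zero (depth or velocity is 0).
Q = Σ qᵢ = 29.96 m³/s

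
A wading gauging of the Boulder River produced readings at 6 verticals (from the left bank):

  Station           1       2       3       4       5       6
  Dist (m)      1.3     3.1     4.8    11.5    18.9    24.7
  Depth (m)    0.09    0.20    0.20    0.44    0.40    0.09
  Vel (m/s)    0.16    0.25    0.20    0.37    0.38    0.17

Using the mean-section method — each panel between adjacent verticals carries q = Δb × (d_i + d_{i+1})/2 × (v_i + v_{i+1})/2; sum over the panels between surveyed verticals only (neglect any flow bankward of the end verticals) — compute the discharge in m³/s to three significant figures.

2.30 m³/s

Panel 1-2: Δb = 1.8 m, d̄ = (0.09+0.20)/2 = 0.145, v̄ = (0.16+0.25)/2 = 0.205 → q = 1.8×0.145×0.205 = 0.05351 m³/s
Panel 2-3: Δb = 1.7 m, d̄ = (0.20+0.20)/2 = 0.2, v̄ = (0.25+0.20)/2 = 0.225 → q = 1.7×0.2×0.225 = 0.07650 m³/s
Panel 3-4: Δb = 6.7 m, d̄ = (0.20+0.44)/2 = 0.32, v̄ = (0.20+0.37)/2 = 0.285 → q = 6.7×0.32×0.285 = 0.6110 m³/s
Panel 4-5: Δb = 7.4 m, d̄ = (0.44+0.40)/2 = 0.42, v̄ = (0.37+0.38)/2 = 0.375 → q = 7.4×0.42×0.375 = 1.166 m³/s
Panel 5-6: Δb = 5.8 m, d̄ = (0.40+0.09)/2 = 0.245, v̄ = (0.38+0.17)/2 = 0.275 → q = 5.8×0.245×0.275 = 0.3908 m³/s
Q = Σ q = 2.297 m³/s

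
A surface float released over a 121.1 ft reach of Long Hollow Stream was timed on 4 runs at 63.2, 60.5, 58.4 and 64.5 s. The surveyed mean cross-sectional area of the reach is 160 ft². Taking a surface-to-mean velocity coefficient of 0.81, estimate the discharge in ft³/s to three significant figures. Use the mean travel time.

t̄ = (63.2 + 60.5 + 58.4 + 64.5) / 4 = 61.65 s
v_surface = L / t̄ = 121.1 / 61.65 = 1.964 ft/s
v_mean = 0.81 × 1.964 = 1.591 ft/s
Q = A × v_mean = 160 × 1.591 = 254.6 ft³/s

255 ft³/s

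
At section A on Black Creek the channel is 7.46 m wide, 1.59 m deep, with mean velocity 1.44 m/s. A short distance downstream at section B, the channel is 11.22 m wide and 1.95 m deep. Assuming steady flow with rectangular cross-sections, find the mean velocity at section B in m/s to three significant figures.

Q = A₁V₁ = (7.46×1.59) × 1.44 = 17.08 m³/s
A₂ = 11.22 × 1.95 = 21.88 m²
V₂ = Q/A₂ = 17.08/21.88 = 0.7807 m/s

0.781 m/s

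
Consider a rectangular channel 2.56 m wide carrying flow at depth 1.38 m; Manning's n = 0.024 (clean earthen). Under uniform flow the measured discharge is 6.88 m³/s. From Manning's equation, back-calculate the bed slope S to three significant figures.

0.00377

A = b·y = 2.56 × 1.38 = 3.533 m²
P = b + 2y = 2.56 + 2×1.38 = 5.320 m
R = A/P = 3.533/5.320 = 0.6641 m
S = (Q·n / (1·A·R^(2/3)))² = (6.88×0.024 / (1×3.533×0.7612))² = 0.003771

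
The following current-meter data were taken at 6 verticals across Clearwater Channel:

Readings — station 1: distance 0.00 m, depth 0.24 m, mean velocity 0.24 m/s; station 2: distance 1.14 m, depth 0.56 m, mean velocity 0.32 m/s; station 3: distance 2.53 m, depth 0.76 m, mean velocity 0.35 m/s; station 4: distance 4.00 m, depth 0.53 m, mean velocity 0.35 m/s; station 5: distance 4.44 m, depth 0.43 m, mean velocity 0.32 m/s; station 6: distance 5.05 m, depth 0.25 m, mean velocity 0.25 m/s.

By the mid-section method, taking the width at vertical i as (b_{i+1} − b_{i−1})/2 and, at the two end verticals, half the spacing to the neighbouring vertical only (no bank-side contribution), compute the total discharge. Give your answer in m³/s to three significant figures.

0.908 m³/s

w_1 = (1.14 − 0.00)/2 = 0.57 m; q_1 = 0.24 × 0.24 × 0.57 = 0.03283 m³/s
w_2 = (2.53 − 0.00)/2 = 1.265 m; q_2 = 0.32 × 0.56 × 1.265 = 0.2267 m³/s
w_3 = (4.00 − 1.14)/2 = 1.43 m; q_3 = 0.35 × 0.76 × 1.43 = 0.3804 m³/s
w_4 = (4.44 − 2.53)/2 = 0.955 m; q_4 = 0.35 × 0.53 × 0.955 = 0.1772 m³/s
w_5 = (5.05 − 4.00)/2 = 0.525 m; q_5 = 0.32 × 0.43 × 0.525 = 0.07224 m³/s
w_6 = (5.05 − 4.44)/2 = 0.305 m; q_6 = 0.25 × 0.25 × 0.305 = 0.01906 m³/s
Q = Σ qᵢ = 0.9084 m³/s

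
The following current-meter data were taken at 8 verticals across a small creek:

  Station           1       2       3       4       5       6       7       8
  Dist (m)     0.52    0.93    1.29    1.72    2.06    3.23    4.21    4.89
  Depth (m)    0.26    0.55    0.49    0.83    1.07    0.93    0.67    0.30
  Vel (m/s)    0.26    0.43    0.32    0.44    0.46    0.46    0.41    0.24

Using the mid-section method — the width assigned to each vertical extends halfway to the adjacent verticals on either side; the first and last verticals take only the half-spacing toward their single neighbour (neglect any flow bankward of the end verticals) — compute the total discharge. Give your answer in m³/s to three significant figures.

w_1 = (0.93 − 0.52)/2 = 0.205 m; q_1 = 0.26 × 0.26 × 0.205 = 0.01386 m³/s
w_2 = (1.29 − 0.52)/2 = 0.385 m; q_2 = 0.43 × 0.55 × 0.385 = 0.09105 m³/s
w_3 = (1.72 − 0.93)/2 = 0.395 m; q_3 = 0.32 × 0.49 × 0.395 = 0.06194 m³/s
w_4 = (2.06 − 1.29)/2 = 0.385 m; q_4 = 0.44 × 0.83 × 0.385 = 0.1406 m³/s
w_5 = (3.23 − 1.72)/2 = 0.755 m; q_5 = 0.46 × 1.07 × 0.755 = 0.3716 m³/s
w_6 = (4.21 − 2.06)/2 = 1.075 m; q_6 = 0.46 × 0.93 × 1.075 = 0.4599 m³/s
w_7 = (4.89 − 3.23)/2 = 0.83 m; q_7 = 0.41 × 0.67 × 0.83 = 0.2280 m³/s
w_8 = (4.89 − 4.21)/2 = 0.34 m; q_8 = 0.24 × 0.30 × 0.34 = 0.02448 m³/s
Q = Σ qᵢ = 1.391 m³/s

1.39 m³/s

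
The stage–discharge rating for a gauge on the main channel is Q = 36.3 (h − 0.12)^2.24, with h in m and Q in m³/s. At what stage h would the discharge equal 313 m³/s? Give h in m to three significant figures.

2.74 m

h − h₀ = (Q/C)^(1/b) = (313/36.3)^(1/2.24) = 2.616 m
h = 0.12 + 2.616 = 2.736 m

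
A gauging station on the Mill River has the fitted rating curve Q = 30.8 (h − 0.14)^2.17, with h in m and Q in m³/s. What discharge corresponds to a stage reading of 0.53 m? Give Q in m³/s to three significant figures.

Q = 30.8 × (0.53 − 0.14)^2.17 = 30.8 × 0.39^2.17 = 3.992 m³/s

3.99 m³/s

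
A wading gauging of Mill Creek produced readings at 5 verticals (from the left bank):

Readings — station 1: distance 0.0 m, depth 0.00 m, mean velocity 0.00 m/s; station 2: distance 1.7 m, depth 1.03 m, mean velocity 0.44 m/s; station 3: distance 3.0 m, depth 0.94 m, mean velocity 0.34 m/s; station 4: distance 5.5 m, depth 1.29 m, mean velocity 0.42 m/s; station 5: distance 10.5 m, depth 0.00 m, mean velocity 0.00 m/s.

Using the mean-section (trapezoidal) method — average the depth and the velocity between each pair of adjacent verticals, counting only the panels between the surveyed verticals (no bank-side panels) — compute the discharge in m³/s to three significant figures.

2.43 m³/s

Panel 1-2: Δb = 1.7 m, d̄ = (0.00+1.03)/2 = 0.515, v̄ = (0.00+0.44)/2 = 0.22 → q = 1.7×0.515×0.22 = 0.1926 m³/s
Panel 2-3: Δb = 1.3 m, d̄ = (1.03+0.94)/2 = 0.985, v̄ = (0.44+0.34)/2 = 0.39 → q = 1.3×0.985×0.39 = 0.4994 m³/s
Panel 3-4: Δb = 2.5 m, d̄ = (0.94+1.29)/2 = 1.115, v̄ = (0.34+0.42)/2 = 0.38 → q = 2.5×1.115×0.38 = 1.059 m³/s
Panel 4-5: Δb = 5 m, d̄ = (1.29+0.00)/2 = 0.645, v̄ = (0.42+0.00)/2 = 0.21 → q = 5×0.645×0.21 = 0.6773 m³/s
Q = Σ q = 2.429 m³/s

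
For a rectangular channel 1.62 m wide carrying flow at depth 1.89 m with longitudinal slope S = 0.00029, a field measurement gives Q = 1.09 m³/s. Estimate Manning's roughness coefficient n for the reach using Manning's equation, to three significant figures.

A = b·y = 1.62 × 1.89 = 3.062 m²
P = b + 2y = 1.62 + 2×1.89 = 5.400 m
R = A/P = 3.062/5.400 = 0.5670 m
n = (1/Q)·A·R^(2/3)·S^(1/2) = (1/1.09) × 3.062 × 0.6850 × 0.01703 = 0.03277

0.0328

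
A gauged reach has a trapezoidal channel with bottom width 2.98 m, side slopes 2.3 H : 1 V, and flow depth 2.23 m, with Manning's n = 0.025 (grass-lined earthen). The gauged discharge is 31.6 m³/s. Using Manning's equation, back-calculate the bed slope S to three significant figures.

0.00138

A = (b + z·y)·y = (2.98 + 2.3×2.23)×2.23 = 18.08 m²
P = b + 2y√(1+z²) = 2.98 + 2×2.23×√(1+2.3²) = 14.17 m
R = A/P = 18.08/14.17 = 1.277 m
S = (Q·n / (1·A·R^(2/3)))² = (31.6×0.025 / (1×18.08×1.177))² = 0.001378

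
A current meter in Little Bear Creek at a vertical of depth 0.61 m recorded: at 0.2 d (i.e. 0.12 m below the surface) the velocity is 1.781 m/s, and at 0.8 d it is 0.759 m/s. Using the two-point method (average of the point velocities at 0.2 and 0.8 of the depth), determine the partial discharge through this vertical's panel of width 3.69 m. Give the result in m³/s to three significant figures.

2.86 m³/s

v̄ = (1.781 + 0.759) / 2 = 1.270 m/s
q = v̄ × d × w = 1.270 × 0.61 × 3.69 = 2.859 m³/s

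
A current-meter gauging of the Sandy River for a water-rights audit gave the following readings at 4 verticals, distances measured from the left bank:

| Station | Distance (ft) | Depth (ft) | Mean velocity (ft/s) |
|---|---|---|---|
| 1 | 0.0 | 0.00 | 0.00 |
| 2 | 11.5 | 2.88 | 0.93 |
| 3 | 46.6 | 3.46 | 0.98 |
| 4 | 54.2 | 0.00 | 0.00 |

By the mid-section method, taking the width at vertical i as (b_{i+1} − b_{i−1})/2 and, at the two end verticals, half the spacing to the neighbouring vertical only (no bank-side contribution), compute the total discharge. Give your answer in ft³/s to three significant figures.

135 ft³/s

w_2 = (46.6 − 0.0)/2 = 23.3 ft; q_2 = 0.93 × 2.88 × 23.3 = 62.41 ft³/s
w_3 = (54.2 − 11.5)/2 = 21.35 ft; q_3 = 0.98 × 3.46 × 21.35 = 72.39 ft³/s
Stations 1, 4 contribute zero (depth or velocity is 0).
Q = Σ qᵢ = 134.8 ft³/s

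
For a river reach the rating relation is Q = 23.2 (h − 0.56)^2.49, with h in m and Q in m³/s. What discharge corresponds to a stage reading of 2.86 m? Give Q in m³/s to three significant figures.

Q = 23.2 × (2.86 − 0.56)^2.49 = 23.2 × 2.3^2.49 = 184.6 m³/s

185 m³/s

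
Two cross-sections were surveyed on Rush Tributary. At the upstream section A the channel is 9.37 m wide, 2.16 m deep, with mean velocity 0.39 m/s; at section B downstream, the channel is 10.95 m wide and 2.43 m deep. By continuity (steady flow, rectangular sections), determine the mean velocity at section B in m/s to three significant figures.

Q = A₁V₁ = (9.37×2.16) × 0.39 = 7.893 m³/s
A₂ = 10.95 × 2.43 = 26.61 m²
V₂ = Q/A₂ = 7.893/26.61 = 0.2966 m/s

0.297 m/s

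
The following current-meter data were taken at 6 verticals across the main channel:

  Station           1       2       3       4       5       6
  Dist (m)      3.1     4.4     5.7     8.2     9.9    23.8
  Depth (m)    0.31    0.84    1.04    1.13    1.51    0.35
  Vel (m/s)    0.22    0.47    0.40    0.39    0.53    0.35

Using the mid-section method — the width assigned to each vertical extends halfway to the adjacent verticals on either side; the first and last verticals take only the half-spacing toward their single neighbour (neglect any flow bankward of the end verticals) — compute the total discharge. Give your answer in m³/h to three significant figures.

33700 m³/h

w_1 = (4.4 − 3.1)/2 = 0.65 m; q_1 = 0.22 × 0.31 × 0.65 = 0.04433 m³/s
w_2 = (5.7 − 3.1)/2 = 1.3 m; q_2 = 0.47 × 0.84 × 1.3 = 0.5132 m³/s
w_3 = (8.2 − 4.4)/2 = 1.9 m; q_3 = 0.40 × 1.04 × 1.9 = 0.7904 m³/s
w_4 = (9.9 − 5.7)/2 = 2.1 m; q_4 = 0.39 × 1.13 × 2.1 = 0.9255 m³/s
w_5 = (23.8 − 8.2)/2 = 7.8 m; q_5 = 0.53 × 1.51 × 7.8 = 6.242 m³/s
w_6 = (23.8 − 9.9)/2 = 6.95 m; q_6 = 0.35 × 0.35 × 6.95 = 0.8514 m³/s
Q = Σ qᵢ = 9.367 m³/s
= 9.367 × 3600 = 33720 m³/h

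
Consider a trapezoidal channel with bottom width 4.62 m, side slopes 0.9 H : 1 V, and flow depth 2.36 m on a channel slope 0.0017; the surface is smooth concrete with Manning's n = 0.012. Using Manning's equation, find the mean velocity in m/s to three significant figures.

4.40 m/s

A = (b + z·y)·y = (4.62 + 0.9×2.36)×2.36 = 15.92 m²
P = b + 2y√(1+z²) = 4.62 + 2×2.36×√(1+0.9²) = 10.97 m
R = A/P = 15.92/10.97 = 1.451 m
Q = (1/n)·A·R^(2/3)·S^(1/2) = (1/0.012) × 15.92 × 1.451^(2/3) × 0.0017^(1/2) = 70.08 m³/s
V = Q/A = 70.08/15.92 = 4.403 m/s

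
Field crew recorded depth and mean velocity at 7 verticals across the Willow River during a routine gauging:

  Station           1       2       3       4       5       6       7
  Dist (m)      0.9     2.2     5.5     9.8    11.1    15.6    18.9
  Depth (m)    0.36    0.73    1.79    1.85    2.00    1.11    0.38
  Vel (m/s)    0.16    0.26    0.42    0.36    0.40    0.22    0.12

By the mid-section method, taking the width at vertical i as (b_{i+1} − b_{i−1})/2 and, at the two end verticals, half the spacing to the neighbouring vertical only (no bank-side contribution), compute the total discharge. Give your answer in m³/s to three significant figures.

8.54 m³/s

w_1 = (2.2 − 0.9)/2 = 0.65 m; q_1 = 0.16 × 0.36 × 0.65 = 0.03744 m³/s
w_2 = (5.5 − 0.9)/2 = 2.3 m; q_2 = 0.26 × 0.73 × 2.3 = 0.4365 m³/s
w_3 = (9.8 − 2.2)/2 = 3.8 m; q_3 = 0.42 × 1.79 × 3.8 = 2.857 m³/s
w_4 = (11.1 − 5.5)/2 = 2.8 m; q_4 = 0.36 × 1.85 × 2.8 = 1.865 m³/s
w_5 = (15.6 − 9.8)/2 = 2.9 m; q_5 = 0.40 × 2.00 × 2.9 = 2.320 m³/s
w_6 = (18.9 − 11.1)/2 = 3.9 m; q_6 = 0.22 × 1.11 × 3.9 = 0.9524 m³/s
w_7 = (18.9 − 15.6)/2 = 1.65 m; q_7 = 0.12 × 0.38 × 1.65 = 0.07524 m³/s
Q = Σ qᵢ = 8.543 m³/s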